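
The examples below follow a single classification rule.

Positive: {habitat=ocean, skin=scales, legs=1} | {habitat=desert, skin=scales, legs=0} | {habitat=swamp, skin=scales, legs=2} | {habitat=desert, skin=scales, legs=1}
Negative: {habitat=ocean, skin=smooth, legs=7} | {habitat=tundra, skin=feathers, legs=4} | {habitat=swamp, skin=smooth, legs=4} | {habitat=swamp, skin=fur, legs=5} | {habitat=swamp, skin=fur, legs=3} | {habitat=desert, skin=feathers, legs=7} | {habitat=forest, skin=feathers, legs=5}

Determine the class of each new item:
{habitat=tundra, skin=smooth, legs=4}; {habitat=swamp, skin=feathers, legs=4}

Negative, Negative

The pattern is that an item is 'Positive' exactly when: skin is scales.
{habitat=tundra, skin=smooth, legs=4}: skin is smooth — does not satisfy this, so Negative.
{habitat=swamp, skin=feathers, legs=4}: skin is feathers — does not satisfy this, so Negative.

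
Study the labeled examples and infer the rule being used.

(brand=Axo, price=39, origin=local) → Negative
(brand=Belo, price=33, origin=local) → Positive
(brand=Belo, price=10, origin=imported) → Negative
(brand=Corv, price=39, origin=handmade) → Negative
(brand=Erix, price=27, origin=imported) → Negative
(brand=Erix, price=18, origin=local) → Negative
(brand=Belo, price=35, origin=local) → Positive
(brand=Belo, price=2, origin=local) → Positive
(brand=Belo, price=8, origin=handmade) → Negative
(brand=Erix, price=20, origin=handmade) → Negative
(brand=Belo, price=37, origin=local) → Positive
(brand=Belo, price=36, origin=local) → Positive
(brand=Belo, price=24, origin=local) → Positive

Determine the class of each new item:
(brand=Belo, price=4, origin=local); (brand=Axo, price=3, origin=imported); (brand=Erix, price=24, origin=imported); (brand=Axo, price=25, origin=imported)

The distinguishing property — origin is local AND brand is Belo — holds for all the 'Positive' cases and none of the 'Negative' cases.

Positive, Negative, Negative, Negative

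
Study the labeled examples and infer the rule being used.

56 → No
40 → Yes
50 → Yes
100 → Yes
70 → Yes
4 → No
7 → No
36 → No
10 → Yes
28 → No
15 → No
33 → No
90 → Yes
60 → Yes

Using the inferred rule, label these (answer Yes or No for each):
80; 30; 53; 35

The classifier is using: multiple of 10.
80 — 80 = 10·8, hence Yes.
30 — 30 = 10·3, hence Yes.
53 — 53 = 10·5 + 3, hence No.
35 — 35 = 10·3 + 5, hence No.

Yes, Yes, No, No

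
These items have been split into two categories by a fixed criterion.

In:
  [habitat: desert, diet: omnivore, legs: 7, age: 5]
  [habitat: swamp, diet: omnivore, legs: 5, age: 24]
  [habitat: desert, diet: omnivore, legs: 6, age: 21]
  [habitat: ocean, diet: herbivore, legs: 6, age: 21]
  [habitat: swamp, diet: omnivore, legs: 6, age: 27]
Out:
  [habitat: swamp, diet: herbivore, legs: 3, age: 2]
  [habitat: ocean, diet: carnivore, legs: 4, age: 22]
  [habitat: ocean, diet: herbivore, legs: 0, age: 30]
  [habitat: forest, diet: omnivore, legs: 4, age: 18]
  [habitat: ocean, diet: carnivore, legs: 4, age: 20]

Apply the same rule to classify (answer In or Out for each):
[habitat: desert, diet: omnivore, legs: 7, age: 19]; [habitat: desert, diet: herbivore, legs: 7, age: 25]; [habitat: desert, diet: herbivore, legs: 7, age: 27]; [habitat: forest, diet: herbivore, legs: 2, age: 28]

All 'In' examples share one property — legs ≥ 5 — and every 'Out' example lacks it.
[habitat: desert, diet: omnivore, legs: 7, age: 19] — legs = 7, hence In.
[habitat: desert, diet: herbivore, legs: 7, age: 25] — legs = 7, hence In.
[habitat: desert, diet: herbivore, legs: 7, age: 27] — legs = 7, hence In.
[habitat: forest, diet: herbivore, legs: 2, age: 28] — legs = 2, hence Out.

In, In, In, Out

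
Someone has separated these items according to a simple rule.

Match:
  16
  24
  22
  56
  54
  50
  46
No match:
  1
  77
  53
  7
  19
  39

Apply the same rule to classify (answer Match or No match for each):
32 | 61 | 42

Match, No match, Match

All 'Match' examples share one property — even — and every 'No match' example lacks it.
32 — 32 is even, hence Match. 61 — 61 is odd, hence No match. 42 — 42 is even, hence Match.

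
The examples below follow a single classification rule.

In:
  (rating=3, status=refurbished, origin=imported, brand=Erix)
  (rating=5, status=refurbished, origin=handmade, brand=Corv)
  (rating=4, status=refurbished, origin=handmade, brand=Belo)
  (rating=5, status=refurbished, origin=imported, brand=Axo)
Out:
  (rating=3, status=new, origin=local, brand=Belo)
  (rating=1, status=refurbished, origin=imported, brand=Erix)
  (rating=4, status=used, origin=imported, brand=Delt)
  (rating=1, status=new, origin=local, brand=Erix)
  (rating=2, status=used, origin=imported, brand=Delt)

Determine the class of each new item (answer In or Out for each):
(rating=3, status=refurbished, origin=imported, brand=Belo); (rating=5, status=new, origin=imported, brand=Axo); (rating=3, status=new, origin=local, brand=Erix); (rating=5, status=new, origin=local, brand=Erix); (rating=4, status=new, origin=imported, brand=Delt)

In, Out, Out, Out, Out

The pattern is that an item is 'In' exactly when: status is refurbished AND rating ≥ 2.
In: (rating=3, status=refurbished, origin=imported, brand=Belo), since status is refurbished, rating = 3.
Out: (rating=5, status=new, origin=imported, brand=Axo), since status is new, rating = 5.
Out: (rating=3, status=new, origin=local, brand=Erix), since status is new, rating = 3.
Out: (rating=5, status=new, origin=local, brand=Erix), since status is new, rating = 5.
Out: (rating=4, status=new, origin=imported, brand=Delt), since status is new, rating = 4.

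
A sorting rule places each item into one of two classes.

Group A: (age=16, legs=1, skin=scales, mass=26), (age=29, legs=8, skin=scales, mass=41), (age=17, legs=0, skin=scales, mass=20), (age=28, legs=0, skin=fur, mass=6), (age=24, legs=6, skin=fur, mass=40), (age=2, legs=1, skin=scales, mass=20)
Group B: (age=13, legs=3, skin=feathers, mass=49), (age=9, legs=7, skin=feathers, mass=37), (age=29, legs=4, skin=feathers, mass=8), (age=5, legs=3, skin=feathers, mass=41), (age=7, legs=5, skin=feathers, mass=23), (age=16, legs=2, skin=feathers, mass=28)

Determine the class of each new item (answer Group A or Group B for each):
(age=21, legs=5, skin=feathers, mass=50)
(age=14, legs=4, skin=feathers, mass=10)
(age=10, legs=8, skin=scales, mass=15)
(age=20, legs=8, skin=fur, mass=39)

Rule: skin is not feathers. This holds for each 'Group A' example and fails for each 'Group B' one.

Group B, Group B, Group A, Group A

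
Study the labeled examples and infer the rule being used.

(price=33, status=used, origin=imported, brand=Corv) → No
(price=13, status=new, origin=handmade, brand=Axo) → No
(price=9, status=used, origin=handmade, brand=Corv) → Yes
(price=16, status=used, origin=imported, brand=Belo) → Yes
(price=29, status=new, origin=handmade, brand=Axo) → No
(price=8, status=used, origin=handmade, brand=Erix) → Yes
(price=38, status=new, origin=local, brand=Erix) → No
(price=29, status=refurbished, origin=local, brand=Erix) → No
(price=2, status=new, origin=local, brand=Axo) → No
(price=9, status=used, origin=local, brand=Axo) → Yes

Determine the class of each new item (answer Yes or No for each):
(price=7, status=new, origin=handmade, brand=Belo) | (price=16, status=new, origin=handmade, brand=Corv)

No, No

Every 'Yes' example satisfies: status is used AND price ≤ 16. None of the 'No' examples do.
(price=7, status=new, origin=handmade, brand=Belo): No (status is new, price = 7). (price=16, status=new, origin=handmade, brand=Corv): No (status is new, price = 16).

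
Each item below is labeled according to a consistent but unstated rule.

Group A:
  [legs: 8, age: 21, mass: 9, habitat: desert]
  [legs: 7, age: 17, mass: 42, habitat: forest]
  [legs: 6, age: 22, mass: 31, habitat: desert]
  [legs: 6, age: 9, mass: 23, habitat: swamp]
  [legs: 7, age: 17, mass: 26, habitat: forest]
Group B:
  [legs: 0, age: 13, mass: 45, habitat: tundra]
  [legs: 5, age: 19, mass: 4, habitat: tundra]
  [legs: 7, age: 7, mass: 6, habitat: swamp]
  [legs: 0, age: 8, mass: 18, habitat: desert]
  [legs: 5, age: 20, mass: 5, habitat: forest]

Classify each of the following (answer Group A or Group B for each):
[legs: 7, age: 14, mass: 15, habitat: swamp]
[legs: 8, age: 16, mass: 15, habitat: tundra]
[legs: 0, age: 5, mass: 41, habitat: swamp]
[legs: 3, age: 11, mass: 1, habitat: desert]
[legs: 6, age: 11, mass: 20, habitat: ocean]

Group A, Group A, Group B, Group B, Group A

Every 'Group A' example satisfies: legs ≥ 6 AND age ≥ 8. None of the 'Group B' examples do.
[legs: 7, age: 14, mass: 15, habitat: swamp]: legs = 7, age = 14, checks out → Group A.
[legs: 8, age: 16, mass: 15, habitat: tundra]: legs = 8, age = 16, checks out → Group A.
[legs: 0, age: 5, mass: 41, habitat: swamp]: legs = 0, age = 5, fails the rule → Group B.
[legs: 3, age: 11, mass: 1, habitat: desert]: legs = 3, age = 11, fails the rule → Group B.
[legs: 6, age: 11, mass: 20, habitat: ocean]: legs = 6, age = 11, checks out → Group A.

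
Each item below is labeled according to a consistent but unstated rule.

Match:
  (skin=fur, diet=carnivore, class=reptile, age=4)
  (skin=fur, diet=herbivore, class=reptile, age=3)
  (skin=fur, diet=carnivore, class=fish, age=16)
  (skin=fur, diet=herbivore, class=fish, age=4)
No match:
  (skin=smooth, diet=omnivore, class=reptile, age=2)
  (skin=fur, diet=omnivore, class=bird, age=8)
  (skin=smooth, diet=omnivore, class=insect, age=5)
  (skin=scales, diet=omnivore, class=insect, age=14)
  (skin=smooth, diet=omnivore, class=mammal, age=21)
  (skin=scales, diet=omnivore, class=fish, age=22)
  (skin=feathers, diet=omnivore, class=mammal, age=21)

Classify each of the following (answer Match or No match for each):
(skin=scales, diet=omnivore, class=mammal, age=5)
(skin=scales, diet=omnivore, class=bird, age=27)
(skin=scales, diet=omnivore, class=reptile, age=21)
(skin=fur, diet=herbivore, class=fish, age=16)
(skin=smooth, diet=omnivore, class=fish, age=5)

No match, No match, No match, Match, No match

The classifier is using: diet is not omnivore.
(skin=scales, diet=omnivore, class=mammal, age=5): diet is omnivore, does not satisfy this → No match. (skin=scales, diet=omnivore, class=bird, age=27): diet is omnivore, does not satisfy this → No match. (skin=scales, diet=omnivore, class=reptile, age=21): diet is omnivore, does not satisfy this → No match. (skin=fur, diet=herbivore, class=fish, age=16): diet is herbivore, qualifies → Match. (skin=smooth, diet=omnivore, class=fish, age=5): diet is omnivore, does not satisfy this → No match.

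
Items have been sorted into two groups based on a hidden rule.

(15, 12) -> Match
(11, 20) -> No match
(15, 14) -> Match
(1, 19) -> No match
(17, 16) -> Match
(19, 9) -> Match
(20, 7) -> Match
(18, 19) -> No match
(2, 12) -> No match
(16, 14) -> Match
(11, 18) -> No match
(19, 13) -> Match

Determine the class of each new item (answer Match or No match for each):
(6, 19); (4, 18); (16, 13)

No match, No match, Match

The distinguishing property — first > second — holds for all the 'Match' cases and none of the 'No match' cases.
(6, 19): 6 < 19, does not satisfy this → No match. (4, 18): 4 < 18, does not satisfy this → No match. (16, 13): 16 > 13, matches → Match.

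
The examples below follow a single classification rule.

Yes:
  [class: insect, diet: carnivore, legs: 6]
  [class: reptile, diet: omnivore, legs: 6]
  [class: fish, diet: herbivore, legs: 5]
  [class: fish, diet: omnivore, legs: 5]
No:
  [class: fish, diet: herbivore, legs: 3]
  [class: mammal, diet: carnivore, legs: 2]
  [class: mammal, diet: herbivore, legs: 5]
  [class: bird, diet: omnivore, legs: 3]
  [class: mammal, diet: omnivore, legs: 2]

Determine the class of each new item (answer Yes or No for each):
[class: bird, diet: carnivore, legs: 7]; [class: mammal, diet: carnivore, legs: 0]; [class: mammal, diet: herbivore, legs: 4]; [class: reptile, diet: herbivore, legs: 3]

Yes, No, No, No

Every 'Yes' example satisfies: class is not mammal AND legs ≥ 5. None of the 'No' examples do.
Yes: [class: bird, diet: carnivore, legs: 7], since class is bird, legs = 7. No: [class: mammal, diet: carnivore, legs: 0], since class is mammal, legs = 0. No: [class: mammal, diet: herbivore, legs: 4], since class is mammal, legs = 4. No: [class: reptile, diet: herbivore, legs: 3], since class is reptile, legs = 3.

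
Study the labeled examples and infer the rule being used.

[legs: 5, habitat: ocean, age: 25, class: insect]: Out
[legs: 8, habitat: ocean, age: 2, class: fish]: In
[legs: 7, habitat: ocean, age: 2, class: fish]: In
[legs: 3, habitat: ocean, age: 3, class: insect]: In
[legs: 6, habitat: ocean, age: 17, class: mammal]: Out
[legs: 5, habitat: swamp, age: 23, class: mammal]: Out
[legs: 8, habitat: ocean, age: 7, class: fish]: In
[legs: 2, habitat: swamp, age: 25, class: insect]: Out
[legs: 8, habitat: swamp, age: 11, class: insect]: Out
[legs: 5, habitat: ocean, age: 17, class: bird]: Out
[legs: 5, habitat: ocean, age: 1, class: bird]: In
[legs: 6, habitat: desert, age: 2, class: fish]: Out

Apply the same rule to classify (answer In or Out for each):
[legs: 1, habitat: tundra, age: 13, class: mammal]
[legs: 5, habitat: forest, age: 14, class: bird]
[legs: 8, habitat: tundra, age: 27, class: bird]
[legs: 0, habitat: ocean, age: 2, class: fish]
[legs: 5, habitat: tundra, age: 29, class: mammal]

A rule that fits every label: habitat is ocean AND age ≤ 7 — true of each 'In' example, false of each 'Out' one.

Out, Out, Out, In, Out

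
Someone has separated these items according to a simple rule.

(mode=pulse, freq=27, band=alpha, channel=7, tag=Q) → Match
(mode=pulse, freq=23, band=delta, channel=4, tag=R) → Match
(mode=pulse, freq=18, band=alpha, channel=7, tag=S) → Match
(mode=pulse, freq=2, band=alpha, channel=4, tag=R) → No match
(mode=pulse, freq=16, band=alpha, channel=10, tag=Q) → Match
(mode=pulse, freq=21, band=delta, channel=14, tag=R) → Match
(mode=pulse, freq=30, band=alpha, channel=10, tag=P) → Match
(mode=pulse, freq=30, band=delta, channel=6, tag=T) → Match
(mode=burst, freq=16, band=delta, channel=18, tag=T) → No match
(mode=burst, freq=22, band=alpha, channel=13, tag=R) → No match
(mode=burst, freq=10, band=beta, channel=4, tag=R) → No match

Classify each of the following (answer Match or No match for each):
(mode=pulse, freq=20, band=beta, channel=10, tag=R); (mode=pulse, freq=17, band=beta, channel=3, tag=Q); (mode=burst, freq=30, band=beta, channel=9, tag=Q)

'Match' ⟺ mode is pulse AND freq ≥ 10.
(mode=pulse, freq=20, band=beta, channel=10, tag=R) → mode is pulse, freq = 20 → Match.
(mode=pulse, freq=17, band=beta, channel=3, tag=Q) → mode is pulse, freq = 17 → Match.
(mode=burst, freq=30, band=beta, channel=9, tag=Q) → mode is burst, freq = 30 → No match.

Match, Match, No match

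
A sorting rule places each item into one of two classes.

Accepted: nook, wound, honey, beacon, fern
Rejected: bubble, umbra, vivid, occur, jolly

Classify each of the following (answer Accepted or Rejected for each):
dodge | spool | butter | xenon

One predicate separates the groups cleanly: contains 'n'.
dodge → no 'n' → Rejected.
spool → no 'n' → Rejected.
butter → no 'n' → Rejected.
xenon → has 'n' → Accepted.

Rejected, Rejected, Rejected, Accepted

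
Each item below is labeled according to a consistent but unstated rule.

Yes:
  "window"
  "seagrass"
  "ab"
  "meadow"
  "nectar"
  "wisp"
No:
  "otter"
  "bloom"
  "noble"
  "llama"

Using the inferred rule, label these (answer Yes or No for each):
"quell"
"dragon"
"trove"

The classifier is using: even length.
"quell": length 5 — does not satisfy this, so No.
"dragon": length 6 — has this property, so Yes.
"trove": length 5 — does not satisfy this, so No.

No, Yes, No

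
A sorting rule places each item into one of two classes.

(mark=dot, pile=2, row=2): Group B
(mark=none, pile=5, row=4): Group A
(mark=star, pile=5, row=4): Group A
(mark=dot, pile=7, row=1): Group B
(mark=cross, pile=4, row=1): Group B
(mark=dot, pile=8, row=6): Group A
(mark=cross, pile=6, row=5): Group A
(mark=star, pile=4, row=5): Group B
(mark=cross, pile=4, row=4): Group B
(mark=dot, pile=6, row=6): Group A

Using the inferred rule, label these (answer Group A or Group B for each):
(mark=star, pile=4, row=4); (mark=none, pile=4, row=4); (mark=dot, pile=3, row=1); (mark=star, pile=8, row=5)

The rule appears to be: row ≥ 2 AND pile ≥ 5.

Group B, Group B, Group B, Group A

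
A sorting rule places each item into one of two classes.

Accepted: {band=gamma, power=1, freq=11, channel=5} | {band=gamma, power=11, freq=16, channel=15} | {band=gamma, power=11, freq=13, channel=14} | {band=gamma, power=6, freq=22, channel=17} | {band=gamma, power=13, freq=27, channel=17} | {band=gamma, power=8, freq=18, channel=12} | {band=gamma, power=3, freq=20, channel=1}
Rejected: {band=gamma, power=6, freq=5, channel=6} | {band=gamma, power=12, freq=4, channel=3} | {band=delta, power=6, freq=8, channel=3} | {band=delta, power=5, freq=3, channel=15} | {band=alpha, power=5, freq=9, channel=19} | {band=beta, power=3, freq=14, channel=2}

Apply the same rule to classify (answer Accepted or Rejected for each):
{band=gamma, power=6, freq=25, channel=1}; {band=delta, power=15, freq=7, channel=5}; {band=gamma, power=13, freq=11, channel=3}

Accepted, Rejected, Accepted

One predicate separates the groups cleanly: band is gamma AND freq ≥ 8.
{band=gamma, power=6, freq=25, channel=1}: band is gamma, freq = 25, fits → Accepted. {band=delta, power=15, freq=7, channel=5}: band is delta, freq = 7, lacks this property → Rejected. {band=gamma, power=13, freq=11, channel=3}: band is gamma, freq = 11, fits → Accepted.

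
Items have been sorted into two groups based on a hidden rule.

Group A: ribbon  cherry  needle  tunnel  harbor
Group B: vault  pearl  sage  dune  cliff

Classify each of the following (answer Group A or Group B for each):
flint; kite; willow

A rule that fits every label: length 6 — true of each 'Group A' example, false of each 'Group B' one.

Group B, Group B, Group A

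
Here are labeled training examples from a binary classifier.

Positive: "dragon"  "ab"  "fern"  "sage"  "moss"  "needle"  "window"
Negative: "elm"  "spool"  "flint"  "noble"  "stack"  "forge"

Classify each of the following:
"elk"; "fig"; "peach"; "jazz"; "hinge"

'Positive' ⟺ even length.
"elk" — length 3, hence Negative. "fig" — length 3, hence Negative. "peach" — length 5, hence Negative. "jazz" — length 4, hence Positive. "hinge" — length 5, hence Negative.

Negative, Negative, Negative, Positive, Negative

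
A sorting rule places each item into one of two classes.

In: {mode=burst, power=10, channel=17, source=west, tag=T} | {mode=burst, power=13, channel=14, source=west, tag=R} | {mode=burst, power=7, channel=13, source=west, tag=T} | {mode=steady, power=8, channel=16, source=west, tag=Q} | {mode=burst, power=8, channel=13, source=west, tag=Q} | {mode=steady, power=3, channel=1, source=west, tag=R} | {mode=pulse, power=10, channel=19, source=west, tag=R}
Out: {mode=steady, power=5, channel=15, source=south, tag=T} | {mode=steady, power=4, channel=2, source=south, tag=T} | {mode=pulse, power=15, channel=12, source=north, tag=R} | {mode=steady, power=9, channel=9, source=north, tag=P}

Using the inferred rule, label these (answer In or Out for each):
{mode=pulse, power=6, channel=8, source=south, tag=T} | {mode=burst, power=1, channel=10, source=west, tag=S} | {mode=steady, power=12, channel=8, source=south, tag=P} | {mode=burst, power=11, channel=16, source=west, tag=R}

The distinguishing property — source is west — holds for all the 'In' cases and none of the 'Out' cases.
{mode=pulse, power=6, channel=8, source=south, tag=T}: Out (source is south).
{mode=burst, power=1, channel=10, source=west, tag=S}: In (source is west).
{mode=steady, power=12, channel=8, source=south, tag=P}: Out (source is south).
{mode=burst, power=11, channel=16, source=west, tag=R}: In (source is west).

Out, In, Out, In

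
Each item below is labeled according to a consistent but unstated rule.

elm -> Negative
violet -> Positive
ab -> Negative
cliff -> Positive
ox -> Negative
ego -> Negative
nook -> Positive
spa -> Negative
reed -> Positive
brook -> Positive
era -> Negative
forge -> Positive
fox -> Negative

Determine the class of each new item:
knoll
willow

Positive, Positive

The classifier is using: length ≥ 4.
knoll — length 5, hence Positive.
willow — length 6, hence Positive.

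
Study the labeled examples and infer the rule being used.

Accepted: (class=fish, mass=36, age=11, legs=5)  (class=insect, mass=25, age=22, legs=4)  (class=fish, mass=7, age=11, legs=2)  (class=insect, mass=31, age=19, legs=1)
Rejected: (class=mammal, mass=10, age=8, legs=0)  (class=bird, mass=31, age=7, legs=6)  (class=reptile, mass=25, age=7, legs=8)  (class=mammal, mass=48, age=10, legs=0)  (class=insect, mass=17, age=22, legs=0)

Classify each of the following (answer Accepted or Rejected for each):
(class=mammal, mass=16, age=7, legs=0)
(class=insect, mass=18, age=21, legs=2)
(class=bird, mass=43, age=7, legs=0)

A rule that fits every label: age ≥ 8 AND legs ≥ 1 — true of each 'Accepted' example, false of each 'Rejected' one.
(class=mammal, mass=16, age=7, legs=0) — age = 7, legs = 0, hence Rejected.
(class=insect, mass=18, age=21, legs=2) — age = 21, legs = 2, hence Accepted.
(class=bird, mass=43, age=7, legs=0) — age = 7, legs = 0, hence Rejected.

Rejected, Accepted, Rejected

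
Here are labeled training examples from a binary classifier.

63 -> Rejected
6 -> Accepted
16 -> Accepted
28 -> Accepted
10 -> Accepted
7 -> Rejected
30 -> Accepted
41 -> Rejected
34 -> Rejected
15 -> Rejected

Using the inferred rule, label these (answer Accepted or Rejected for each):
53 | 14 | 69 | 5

Every 'Accepted' example satisfies: even AND at most 30. None of the 'Rejected' examples do.
53 — 53 is odd, 53 > 30, hence Rejected. 14 — 14 is even, 14 ≤ 30, hence Accepted. 69 — 69 is odd, 69 > 30, hence Rejected. 5 — 5 is odd, 5 ≤ 30, hence Rejected.

Rejected, Accepted, Rejected, Rejected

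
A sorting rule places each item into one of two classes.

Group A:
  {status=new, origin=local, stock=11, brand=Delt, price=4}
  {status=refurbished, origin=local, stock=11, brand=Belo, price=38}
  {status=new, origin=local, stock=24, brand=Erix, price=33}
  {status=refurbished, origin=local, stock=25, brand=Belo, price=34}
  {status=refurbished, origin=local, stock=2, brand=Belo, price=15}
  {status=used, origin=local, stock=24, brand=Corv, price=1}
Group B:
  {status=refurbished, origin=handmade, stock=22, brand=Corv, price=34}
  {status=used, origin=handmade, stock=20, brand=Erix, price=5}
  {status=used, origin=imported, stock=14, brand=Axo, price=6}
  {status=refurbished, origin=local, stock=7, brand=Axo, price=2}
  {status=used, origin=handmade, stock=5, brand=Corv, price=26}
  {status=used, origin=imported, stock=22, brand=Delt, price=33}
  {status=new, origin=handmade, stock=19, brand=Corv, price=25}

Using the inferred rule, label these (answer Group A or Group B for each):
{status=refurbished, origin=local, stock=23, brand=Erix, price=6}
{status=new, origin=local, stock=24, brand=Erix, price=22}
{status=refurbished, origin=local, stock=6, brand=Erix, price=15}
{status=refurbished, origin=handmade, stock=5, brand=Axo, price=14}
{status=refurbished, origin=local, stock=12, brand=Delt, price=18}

Group A, Group A, Group A, Group B, Group A

The pattern is that an item is 'Group A' exactly when: origin is local AND price ≠ 2.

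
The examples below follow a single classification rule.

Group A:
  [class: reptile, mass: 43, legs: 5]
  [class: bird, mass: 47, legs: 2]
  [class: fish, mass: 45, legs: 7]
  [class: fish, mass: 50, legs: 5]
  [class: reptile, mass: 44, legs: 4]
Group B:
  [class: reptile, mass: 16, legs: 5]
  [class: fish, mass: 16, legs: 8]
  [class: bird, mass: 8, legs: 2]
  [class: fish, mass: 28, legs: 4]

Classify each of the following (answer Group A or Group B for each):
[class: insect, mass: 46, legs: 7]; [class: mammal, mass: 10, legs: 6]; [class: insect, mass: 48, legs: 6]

'Group A' ⟺ mass ≥ 43.
[class: insect, mass: 46, legs: 7]: mass = 46, has this property → Group A. [class: mammal, mass: 10, legs: 6]: mass = 10, doesn't qualify → Group B. [class: insect, mass: 48, legs: 6]: mass = 48, has this property → Group A.

Group A, Group B, Group A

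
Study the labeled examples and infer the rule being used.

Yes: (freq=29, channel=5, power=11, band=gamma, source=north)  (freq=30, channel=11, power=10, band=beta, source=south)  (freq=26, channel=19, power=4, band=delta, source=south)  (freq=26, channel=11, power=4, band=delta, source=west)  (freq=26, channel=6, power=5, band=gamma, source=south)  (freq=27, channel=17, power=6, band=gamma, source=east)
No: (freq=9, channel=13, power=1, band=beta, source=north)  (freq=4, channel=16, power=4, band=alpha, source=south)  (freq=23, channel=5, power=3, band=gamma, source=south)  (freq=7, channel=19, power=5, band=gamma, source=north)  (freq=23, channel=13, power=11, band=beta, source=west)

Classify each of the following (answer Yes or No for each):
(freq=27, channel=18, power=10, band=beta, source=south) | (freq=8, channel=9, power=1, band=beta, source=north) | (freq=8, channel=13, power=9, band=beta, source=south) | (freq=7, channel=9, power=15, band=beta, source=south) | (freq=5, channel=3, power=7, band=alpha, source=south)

The simplest hypothesis consistent with all the labels is: freq ≥ 26.

Yes, No, No, No, No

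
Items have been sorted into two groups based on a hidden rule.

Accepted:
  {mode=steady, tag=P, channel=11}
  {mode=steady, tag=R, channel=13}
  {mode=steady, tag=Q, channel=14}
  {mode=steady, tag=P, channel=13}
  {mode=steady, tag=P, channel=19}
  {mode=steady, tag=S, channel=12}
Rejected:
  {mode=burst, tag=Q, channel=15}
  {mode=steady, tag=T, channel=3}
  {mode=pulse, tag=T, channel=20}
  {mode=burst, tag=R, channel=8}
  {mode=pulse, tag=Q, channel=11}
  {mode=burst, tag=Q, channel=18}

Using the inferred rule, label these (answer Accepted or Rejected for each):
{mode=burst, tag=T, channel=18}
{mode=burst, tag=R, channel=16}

The pattern is that an item is 'Accepted' exactly when: mode is steady AND channel ≥ 8.

Rejected, Rejected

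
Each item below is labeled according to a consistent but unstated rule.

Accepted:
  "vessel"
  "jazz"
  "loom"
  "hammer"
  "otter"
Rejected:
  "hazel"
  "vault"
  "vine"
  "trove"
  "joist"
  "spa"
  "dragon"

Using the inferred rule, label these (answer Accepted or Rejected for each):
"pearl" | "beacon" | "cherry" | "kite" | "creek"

Rejected, Rejected, Accepted, Rejected, Accepted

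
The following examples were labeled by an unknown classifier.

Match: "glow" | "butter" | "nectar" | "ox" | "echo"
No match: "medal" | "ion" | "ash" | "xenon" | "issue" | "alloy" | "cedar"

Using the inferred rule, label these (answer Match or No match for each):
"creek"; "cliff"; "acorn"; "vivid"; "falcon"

The common property of the 'Match' items is: even length. No 'No match' item has it.
"creek" → length 5 → No match.
"cliff" → length 5 → No match.
"acorn" → length 5 → No match.
"vivid" → length 5 → No match.
"falcon" → length 6 → Match.

No match, No match, No match, No match, Match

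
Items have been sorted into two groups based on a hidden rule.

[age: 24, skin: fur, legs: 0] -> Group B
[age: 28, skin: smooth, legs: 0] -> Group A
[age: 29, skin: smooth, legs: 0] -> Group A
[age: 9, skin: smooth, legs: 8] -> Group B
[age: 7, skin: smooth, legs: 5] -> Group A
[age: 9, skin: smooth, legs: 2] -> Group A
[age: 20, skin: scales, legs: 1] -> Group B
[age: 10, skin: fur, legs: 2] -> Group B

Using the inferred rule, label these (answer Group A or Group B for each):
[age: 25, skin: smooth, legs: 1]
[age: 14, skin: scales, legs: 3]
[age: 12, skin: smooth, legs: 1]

Group A, Group B, Group A

The simplest hypothesis consistent with all the labels is: skin is smooth AND legs ≤ 5.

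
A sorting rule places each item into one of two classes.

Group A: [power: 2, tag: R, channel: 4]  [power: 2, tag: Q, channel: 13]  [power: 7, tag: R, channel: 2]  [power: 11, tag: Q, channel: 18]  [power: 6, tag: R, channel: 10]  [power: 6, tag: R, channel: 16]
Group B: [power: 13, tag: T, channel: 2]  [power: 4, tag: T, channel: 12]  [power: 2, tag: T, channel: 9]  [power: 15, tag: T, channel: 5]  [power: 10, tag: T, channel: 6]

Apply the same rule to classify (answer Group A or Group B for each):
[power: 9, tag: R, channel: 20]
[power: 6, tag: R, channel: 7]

The simplest hypothesis consistent with all the labels is: tag is not T.
[power: 9, tag: R, channel: 20]: tag is R, matches → Group A. [power: 6, tag: R, channel: 7]: tag is R, matches → Group A.

Group A, Group A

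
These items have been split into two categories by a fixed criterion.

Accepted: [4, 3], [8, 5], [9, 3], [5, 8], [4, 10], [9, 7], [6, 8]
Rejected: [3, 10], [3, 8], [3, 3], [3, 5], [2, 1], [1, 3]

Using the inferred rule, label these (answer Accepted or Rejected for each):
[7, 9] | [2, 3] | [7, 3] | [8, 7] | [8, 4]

Accepted, Rejected, Accepted, Accepted, Accepted

The rule appears to be: first ≥ 4.
[7, 9]: first 7, matches → Accepted.
[2, 3]: first 2, fails this test → Rejected.
[7, 3]: first 7, matches → Accepted.
[8, 7]: first 8, matches → Accepted.
[8, 4]: first 8, matches → Accepted.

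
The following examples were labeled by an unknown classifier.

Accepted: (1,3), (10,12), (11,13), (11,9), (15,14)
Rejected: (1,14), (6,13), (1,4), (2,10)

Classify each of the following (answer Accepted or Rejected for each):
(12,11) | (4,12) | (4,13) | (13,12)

Accepted, Rejected, Rejected, Accepted

The common property of the 'Accepted' items is: |first − second| ≤ 2. No 'Rejected' item has it.
(12,11) → |12−11| = 1 → Accepted.
(4,12) → |4−12| = 8 → Rejected.
(4,13) → |4−13| = 9 → Rejected.
(13,12) → |13−12| = 1 → Accepted.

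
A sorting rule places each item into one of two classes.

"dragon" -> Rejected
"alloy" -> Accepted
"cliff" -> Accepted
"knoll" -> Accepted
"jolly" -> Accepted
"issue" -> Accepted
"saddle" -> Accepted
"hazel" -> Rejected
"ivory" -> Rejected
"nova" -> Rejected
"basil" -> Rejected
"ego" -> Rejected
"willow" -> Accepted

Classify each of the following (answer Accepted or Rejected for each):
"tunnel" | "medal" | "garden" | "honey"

The common property of the 'Accepted' items is: has a double letter. No 'Rejected' item has it.

Accepted, Rejected, Rejected, Rejected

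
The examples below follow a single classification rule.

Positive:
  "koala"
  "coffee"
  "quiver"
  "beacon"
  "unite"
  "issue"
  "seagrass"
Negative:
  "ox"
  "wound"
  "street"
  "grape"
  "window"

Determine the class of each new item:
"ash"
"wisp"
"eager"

The classifier is using: has ≥ 3 vowels.

Negative, Negative, Positive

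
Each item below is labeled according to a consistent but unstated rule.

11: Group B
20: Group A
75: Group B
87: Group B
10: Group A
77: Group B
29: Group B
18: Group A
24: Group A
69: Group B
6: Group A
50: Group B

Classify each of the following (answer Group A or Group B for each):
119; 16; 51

The classifier is using: even AND at most 24.
119: 119 is odd, 119 > 24 — doesn't match, so Group B.
16: 16 is even, 16 ≤ 24 — passes, so Group A.
51: 51 is odd, 51 > 24 — doesn't match, so Group B.

Group B, Group A, Group B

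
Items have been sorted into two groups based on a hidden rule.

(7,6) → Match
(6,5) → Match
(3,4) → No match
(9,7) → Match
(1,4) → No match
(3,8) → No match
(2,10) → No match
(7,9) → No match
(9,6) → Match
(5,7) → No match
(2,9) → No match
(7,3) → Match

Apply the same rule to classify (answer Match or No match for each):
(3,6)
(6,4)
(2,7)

The rule appears to be: first > second.

No match, Match, No match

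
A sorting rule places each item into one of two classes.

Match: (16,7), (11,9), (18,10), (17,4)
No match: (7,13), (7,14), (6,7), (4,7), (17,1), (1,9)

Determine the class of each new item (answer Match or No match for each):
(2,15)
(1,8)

No match, No match

A rule that fits every label: first > second AND sum ≥ 20 — true of each 'Match' example, false of each 'No match' one.
(2,15) → 2 < 15, 2+15 = 17 → No match. (1,8) → 1 < 8, 1+8 = 9 → No match.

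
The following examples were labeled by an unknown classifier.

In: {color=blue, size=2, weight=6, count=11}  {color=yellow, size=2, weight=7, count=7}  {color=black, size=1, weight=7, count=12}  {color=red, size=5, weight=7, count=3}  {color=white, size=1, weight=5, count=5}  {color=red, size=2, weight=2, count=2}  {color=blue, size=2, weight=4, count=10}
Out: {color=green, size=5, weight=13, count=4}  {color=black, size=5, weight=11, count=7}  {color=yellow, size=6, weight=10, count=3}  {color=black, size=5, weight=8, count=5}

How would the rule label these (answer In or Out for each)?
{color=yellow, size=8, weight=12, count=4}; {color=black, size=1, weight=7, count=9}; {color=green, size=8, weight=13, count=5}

Out, In, Out

All 'In' examples share one property — weight ≤ 7 — and every 'Out' example lacks it.
Out: {color=yellow, size=8, weight=12, count=4}, since weight = 12. In: {color=black, size=1, weight=7, count=9}, since weight = 7. Out: {color=green, size=8, weight=13, count=5}, since weight = 13.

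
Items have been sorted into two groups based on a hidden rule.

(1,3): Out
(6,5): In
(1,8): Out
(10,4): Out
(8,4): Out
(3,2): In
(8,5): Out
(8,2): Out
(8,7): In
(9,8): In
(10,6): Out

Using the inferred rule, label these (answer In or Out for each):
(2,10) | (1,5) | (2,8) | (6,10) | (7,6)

Out, Out, Out, Out, In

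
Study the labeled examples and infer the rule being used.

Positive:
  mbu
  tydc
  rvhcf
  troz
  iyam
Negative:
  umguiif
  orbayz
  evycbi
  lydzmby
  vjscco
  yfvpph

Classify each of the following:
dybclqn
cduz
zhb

Rule: length ≤ 5. This holds for each 'Positive' example and fails for each 'Negative' one.

Negative, Positive, Positive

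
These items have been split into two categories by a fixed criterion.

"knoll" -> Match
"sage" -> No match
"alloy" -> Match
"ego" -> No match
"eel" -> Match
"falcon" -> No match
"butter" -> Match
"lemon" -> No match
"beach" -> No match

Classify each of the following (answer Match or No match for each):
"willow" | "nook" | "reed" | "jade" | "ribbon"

Match, Match, Match, No match, Match

The rule appears to be: has a double letter.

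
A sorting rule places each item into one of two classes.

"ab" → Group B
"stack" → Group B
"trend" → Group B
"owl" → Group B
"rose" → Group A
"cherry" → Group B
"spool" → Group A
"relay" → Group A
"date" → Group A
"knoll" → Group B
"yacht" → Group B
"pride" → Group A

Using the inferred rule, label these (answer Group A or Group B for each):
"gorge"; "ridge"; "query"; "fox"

Group A, Group A, Group A, Group B

One predicate separates the groups cleanly: has ≥ 2 vowels.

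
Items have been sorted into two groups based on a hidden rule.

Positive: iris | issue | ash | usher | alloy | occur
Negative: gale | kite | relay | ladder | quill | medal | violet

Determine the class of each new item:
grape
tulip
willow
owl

The pattern is that an item is 'Positive' exactly when: starts with a vowel.

Negative, Negative, Negative, Positive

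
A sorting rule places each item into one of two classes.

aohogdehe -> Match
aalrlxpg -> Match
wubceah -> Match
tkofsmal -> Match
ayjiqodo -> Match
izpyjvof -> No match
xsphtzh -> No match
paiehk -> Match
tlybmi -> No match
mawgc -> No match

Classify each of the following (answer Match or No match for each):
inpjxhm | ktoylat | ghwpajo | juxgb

No match, Match, Match, No match

'Match' ⟺ length ≥ 6 AND contains 'a'.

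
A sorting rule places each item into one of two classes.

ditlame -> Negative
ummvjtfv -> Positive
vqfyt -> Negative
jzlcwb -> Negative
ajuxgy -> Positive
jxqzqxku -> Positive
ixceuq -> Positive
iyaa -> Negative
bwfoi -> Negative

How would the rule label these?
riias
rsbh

Negative, Negative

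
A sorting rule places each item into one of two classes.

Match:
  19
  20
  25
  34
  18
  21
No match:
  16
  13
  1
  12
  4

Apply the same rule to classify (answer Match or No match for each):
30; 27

Match, Match

The common property of the 'Match' items is: at least 18. No 'No match' item has it.
30: Match (30 ≥ 18).
27: Match (27 ≥ 18).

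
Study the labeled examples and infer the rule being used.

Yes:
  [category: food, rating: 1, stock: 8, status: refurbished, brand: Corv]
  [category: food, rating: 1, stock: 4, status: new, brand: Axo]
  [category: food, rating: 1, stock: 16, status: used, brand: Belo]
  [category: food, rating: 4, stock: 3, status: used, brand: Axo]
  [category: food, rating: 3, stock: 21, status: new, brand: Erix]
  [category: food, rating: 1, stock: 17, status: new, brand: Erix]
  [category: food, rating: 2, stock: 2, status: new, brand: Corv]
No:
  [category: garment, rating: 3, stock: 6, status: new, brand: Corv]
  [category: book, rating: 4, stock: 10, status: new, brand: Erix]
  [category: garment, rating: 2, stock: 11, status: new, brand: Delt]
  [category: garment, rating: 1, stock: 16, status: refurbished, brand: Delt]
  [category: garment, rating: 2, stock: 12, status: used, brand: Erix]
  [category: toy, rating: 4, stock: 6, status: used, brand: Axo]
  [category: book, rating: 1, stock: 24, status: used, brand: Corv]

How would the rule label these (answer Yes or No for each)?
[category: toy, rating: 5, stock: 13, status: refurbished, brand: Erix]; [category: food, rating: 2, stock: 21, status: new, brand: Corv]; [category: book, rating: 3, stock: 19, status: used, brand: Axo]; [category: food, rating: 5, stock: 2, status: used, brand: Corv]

No, Yes, No, Yes

Looking at the examples, the only property every 'Yes' case has and every 'No' case lacks is: category is food.
[category: toy, rating: 5, stock: 13, status: refurbished, brand: Erix] — category is toy, hence No.
[category: food, rating: 2, stock: 21, status: new, brand: Corv] — category is food, hence Yes.
[category: book, rating: 3, stock: 19, status: used, brand: Axo] — category is book, hence No.
[category: food, rating: 5, stock: 2, status: used, brand: Corv] — category is food, hence Yes.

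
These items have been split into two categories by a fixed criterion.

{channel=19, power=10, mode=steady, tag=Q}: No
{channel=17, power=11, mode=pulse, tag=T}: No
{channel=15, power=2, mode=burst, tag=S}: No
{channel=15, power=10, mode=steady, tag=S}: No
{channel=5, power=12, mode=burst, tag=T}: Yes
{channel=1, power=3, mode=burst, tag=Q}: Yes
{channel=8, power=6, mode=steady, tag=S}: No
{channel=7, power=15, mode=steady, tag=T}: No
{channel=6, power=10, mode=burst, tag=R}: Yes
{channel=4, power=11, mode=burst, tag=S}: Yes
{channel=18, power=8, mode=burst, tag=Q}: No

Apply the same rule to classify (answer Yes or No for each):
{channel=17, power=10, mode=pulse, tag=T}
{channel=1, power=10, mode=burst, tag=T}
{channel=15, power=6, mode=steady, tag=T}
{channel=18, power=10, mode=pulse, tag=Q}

No, Yes, No, No

A rule that fits every label: channel ≤ 6 — true of each 'Yes' example, false of each 'No' one.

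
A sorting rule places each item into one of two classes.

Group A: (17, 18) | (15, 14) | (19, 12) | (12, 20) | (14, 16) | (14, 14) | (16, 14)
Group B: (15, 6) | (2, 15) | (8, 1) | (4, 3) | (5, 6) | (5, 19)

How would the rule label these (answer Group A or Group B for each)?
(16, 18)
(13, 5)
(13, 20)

Group A, Group B, Group A

Rule: sum ≥ 28. This holds for each 'Group A' example and fails for each 'Group B' one.
(16, 18): 16+18 = 34, satisfies this → Group A.
(13, 5): 13+5 = 18, lacks this property → Group B.
(13, 20): 13+20 = 33, satisfies this → Group A.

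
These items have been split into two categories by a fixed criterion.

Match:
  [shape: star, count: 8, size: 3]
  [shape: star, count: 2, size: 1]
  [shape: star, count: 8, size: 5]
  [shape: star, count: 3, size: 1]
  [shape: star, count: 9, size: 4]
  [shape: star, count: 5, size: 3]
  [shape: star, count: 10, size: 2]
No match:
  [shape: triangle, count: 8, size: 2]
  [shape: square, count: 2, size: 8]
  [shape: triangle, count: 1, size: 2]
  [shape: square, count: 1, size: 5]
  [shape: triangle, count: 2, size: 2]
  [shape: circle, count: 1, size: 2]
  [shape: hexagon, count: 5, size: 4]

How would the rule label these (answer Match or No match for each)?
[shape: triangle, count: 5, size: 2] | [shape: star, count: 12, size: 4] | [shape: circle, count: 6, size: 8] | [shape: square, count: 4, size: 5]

The distinguishing property — shape is star — holds for all the 'Match' cases and none of the 'No match' cases.
No match: [shape: triangle, count: 5, size: 2], since shape is triangle.
Match: [shape: star, count: 12, size: 4], since shape is star.
No match: [shape: circle, count: 6, size: 8], since shape is circle.
No match: [shape: square, count: 4, size: 5], since shape is square.

No match, Match, No match, No match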